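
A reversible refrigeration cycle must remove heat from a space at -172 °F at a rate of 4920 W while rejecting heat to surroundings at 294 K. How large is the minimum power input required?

Ẇ_in ≈ 4130 W

T_C = -172 °F → (-172 − 32) × 5/9 = -113.33 °C = 159.82 K.
For a reversible refrigerator, COP_R = T_C/(T_H − T_C) = 159.82/134.18 = 1.1910.
W = Q_C/COP_R = 4920/1.1910 = 4130 W.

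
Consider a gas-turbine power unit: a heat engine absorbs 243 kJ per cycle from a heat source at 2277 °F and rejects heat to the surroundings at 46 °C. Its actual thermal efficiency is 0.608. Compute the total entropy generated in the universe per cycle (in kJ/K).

T_H = 2277 °F → (2277 − 32) × 5/9 = 1247.22 °C = 1520.37 K.
T_C = 46 °C → 46 + 273.15 = 319.15 K.
W = η·Q_H = 0.608 × 243 = 147.7 kJ, so Q_C = Q_H − W = 95.26 kJ.
Entropy balance on the reservoirs: −Q_H/T_H = -0.1598 kJ/K, +Q_C/T_C = 0.2985 kJ/K.
ΔS_univ = −Q_H/T_H + Q_C/T_C = 0.139 kJ/K (> 0, since η = 0.608 < η_Carnot = 0.790).

ΔS_univ ≈ 0.139 kJ/K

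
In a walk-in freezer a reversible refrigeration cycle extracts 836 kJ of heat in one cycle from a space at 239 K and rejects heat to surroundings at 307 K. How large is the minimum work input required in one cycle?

The reversible coefficient of performance is COP_R = T_C/(T_H − T_C) = 239.00/68.00 = 3.5147.
W = Q_C/COP_R = 836/3.5147 = 238 kJ.

W_in ≈ 238 kJ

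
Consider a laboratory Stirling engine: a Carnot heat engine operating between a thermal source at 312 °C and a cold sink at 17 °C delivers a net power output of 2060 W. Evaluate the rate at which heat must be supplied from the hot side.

T_H = 312 °C → 312 + 273.15 = 585.15 K.
T_C = 17 °C → 17 + 273.15 = 290.15 K.
Carnot efficiency: η = 1 − T_C/T_H = 1 − 290.15/585.15 = 0.5041.
Q_H = W/η = 2060/0.5041 = 4086 W.

Q̇_H ≈ 4086 W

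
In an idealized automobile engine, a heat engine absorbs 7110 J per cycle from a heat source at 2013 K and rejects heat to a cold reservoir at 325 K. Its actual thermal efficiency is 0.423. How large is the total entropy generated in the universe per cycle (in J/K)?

W = η·Q_H = 0.423 × 7110 = 3008 J, so Q_C = Q_H − W = 4102 J.
The hot reservoir loses entropy Q_H/T_H = 7110/2013.00 = 3.532 J/K; the cold reservoir gains Q_C/T_C = 4102/325.00 = 12.62 J/K.
ΔS_univ = −Q_H/T_H + Q_C/T_C = 9.09 J/K (> 0, since η = 0.423 < η_Carnot = 0.839).

ΔS_univ ≈ 9.09 J/K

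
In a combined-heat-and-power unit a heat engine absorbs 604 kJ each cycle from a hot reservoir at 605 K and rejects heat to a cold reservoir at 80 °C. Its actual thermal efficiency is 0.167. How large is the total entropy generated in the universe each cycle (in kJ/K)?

ΔS_univ ≈ 0.426 kJ/K

T_C = 80 °C → 80 + 273.15 = 353.15 K.
W = η·Q_H = 0.167 × 604 = 100.9 kJ, so Q_C = Q_H − W = 503.1 kJ.
The hot reservoir loses entropy Q_H/T_H = 604/605.00 = 0.9983 kJ/K; the cold reservoir gains Q_C/T_C = 503.1/353.15 = 1.425 kJ/K.
ΔS_univ = −Q_H/T_H + Q_C/T_C = 0.426 kJ/K (> 0, since η = 0.167 < η_Carnot = 0.416).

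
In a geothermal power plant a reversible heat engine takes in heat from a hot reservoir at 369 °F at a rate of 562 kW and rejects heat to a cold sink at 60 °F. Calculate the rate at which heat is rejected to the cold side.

T_H = 369 °F → (369 − 32) × 5/9 = 187.22 °C = 460.37 K.
T_C = 60 °F → (60 − 32) × 5/9 = 15.56 °C = 288.71 K.
For a reversible engine, η = 1 − T_C/T_H = 1 − 288.71/460.37 = 0.3729.
For a reversible cycle Q_C/Q_H = T_C/T_H, so Q_C = 562 × 288.71/460.37 = 352.4 kW.

Q̇_C ≈ 352.4 kW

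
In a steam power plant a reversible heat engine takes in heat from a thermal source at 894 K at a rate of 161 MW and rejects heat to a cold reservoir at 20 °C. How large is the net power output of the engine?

T_C = 20 °C → 20 + 273.15 = 293.15 K.
Since the cycle is reversible, η = 1 − T_C/T_H = 1 − 293.15/894.00 = 0.6721.
W = η·Q_H = 0.6721 × 161 = 108.2 MW.

Ẇ ≈ 108.2 MW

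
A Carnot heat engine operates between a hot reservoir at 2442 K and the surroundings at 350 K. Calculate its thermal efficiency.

For a reversible engine, η = 1 − T_C/T_H = 1 − 350.00/2442.00 = 0.857.

η ≈ 0.857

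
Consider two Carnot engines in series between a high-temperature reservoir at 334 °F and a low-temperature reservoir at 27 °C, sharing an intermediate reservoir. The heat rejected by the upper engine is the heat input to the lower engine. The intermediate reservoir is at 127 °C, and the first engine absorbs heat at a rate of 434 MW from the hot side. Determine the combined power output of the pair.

Ẇ_total ≈ 138.6 MW

T_H = 334 °F → (334 − 32) × 5/9 = 167.78 °C = 440.93 K.
T_C = 27 °C → 27 + 273.15 = 300.15 K.
Two reversible stages in series are equivalent to a single Carnot engine between T_H and T_C, so η_total = 1 − T_C/T_H = 1 − 300.15/440.93 = 0.3193.
W_total = η_total · Q_H = 0.3193 × 434 = 138.6 MW.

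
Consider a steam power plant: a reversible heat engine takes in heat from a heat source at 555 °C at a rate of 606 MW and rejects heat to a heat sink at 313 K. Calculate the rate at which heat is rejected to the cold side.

Q̇_C ≈ 229 MW

T_H = 555 °C → 555 + 273.15 = 828.15 K.
The Carnot efficiency is η = 1 − T_C/T_H = 1 − 313.00/828.15 = 0.6220.
For a reversible cycle Q_C/Q_H = T_C/T_H, so Q_C = 606 × 313.00/828.15 = 229 MW.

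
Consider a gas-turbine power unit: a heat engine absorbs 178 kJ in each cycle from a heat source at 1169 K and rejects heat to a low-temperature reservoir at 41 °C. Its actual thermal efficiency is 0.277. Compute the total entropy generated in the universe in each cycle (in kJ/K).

T_C = 41 °C → 41 + 273.15 = 314.15 K.
W = η·Q_H = 0.277 × 178 = 49.31 kJ, so Q_C = Q_H − W = 128.7 kJ.
Reservoir entropy changes: ΔS_H = −Q_H/T_H = −178/1169.00 = -0.1523 kJ/K and ΔS_C = +Q_C/T_C = 128.7/314.15 = 0.4097 kJ/K.
ΔS_univ = −Q_H/T_H + Q_C/T_C = 0.257 kJ/K (> 0, since η = 0.277 < η_Carnot = 0.731).

ΔS_univ ≈ 0.257 kJ/K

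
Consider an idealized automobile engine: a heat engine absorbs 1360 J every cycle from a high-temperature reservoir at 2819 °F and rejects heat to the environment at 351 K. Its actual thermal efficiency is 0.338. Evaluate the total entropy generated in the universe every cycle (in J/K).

ΔS_univ ≈ 1.82 J/K

T_H = 2819 °F → (2819 − 32) × 5/9 = 1548.33 °C = 1821.48 K.
W = η·Q_H = 0.338 × 1360 = 459.7 J, so Q_C = Q_H − W = 900.3 J.
Reservoir entropy changes: ΔS_H = −Q_H/T_H = −1360/1821.48 = -0.7466 J/K and ΔS_C = +Q_C/T_C = 900.3/351.00 = 2.565 J/K.
ΔS_univ = −Q_H/T_H + Q_C/T_C = 1.82 J/K (> 0, since η = 0.338 < η_Carnot = 0.807).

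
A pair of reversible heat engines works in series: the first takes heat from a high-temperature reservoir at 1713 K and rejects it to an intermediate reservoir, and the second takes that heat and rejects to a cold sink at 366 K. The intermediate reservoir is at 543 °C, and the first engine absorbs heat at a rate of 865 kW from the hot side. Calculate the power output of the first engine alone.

Ẇ₁ ≈ 453 kW

T_m = 543 °C → 543 + 273.15 = 816.15 K.
First-stage efficiency η₁ = 1 − T_m/T_H = 1 − 816.15/1713.00 = 0.5236.
W₁ = η₁·Q_H = 0.5236 × 865 = 453 kW.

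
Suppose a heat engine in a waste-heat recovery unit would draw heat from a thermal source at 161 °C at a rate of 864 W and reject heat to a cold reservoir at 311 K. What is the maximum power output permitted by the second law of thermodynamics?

T_H = 161 °C → 161 + 273.15 = 434.15 K.
By the Carnot theorem, η_max = 1 − T_C/T_H = 1 − 311.00/434.15 = 0.2837.
W_max = η_max · Q_H = 0.2837 × 864 = 245.1 W.

Ẇ_max ≈ 245.1 W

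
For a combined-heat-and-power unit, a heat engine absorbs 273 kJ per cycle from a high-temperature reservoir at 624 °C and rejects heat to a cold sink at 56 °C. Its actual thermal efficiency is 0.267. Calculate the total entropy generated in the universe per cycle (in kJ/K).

ΔS_univ ≈ 0.304 kJ/K

T_H = 624 °C → 624 + 273.15 = 897.15 K.
T_C = 56 °C → 56 + 273.15 = 329.15 K.
W = η·Q_H = 0.267 × 273 = 72.89 kJ, so Q_C = Q_H − W = 200.1 kJ.
Reservoir entropy changes: ΔS_H = −Q_H/T_H = −273/897.15 = -0.3043 kJ/K and ΔS_C = +Q_C/T_C = 200.1/329.15 = 0.6080 kJ/K.
ΔS_univ = −Q_H/T_H + Q_C/T_C = 0.304 kJ/K (> 0, since η = 0.267 < η_Carnot = 0.633).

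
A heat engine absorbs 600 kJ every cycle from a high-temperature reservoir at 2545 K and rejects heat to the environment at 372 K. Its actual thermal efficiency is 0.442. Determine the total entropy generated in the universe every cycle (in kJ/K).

W = η·Q_H = 0.442 × 600 = 265.2 kJ, so Q_C = Q_H − W = 334.8 kJ.
Entropy balance on the reservoirs: −Q_H/T_H = -0.2358 kJ/K, +Q_C/T_C = 0.9000 kJ/K.
ΔS_univ = −Q_H/T_H + Q_C/T_C = 0.664 kJ/K (> 0, since η = 0.442 < η_Carnot = 0.854).

ΔS_univ ≈ 0.664 kJ/K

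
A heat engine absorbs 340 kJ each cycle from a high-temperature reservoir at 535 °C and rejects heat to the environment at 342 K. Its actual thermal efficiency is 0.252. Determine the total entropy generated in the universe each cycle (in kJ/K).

ΔS_univ ≈ 0.323 kJ/K

T_H = 535 °C → 535 + 273.15 = 808.15 K.
W = η·Q_H = 0.252 × 340 = 85.68 kJ, so Q_C = Q_H − W = 254.3 kJ.
Reservoir entropy changes: ΔS_H = −Q_H/T_H = −340/808.15 = -0.4207 kJ/K and ΔS_C = +Q_C/T_C = 254.3/342.00 = 0.7436 kJ/K.
ΔS_univ = −Q_H/T_H + Q_C/T_C = 0.323 kJ/K (> 0, since η = 0.252 < η_Carnot = 0.577).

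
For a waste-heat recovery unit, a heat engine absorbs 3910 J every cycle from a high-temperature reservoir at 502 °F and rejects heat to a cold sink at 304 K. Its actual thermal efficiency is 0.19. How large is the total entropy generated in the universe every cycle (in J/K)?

ΔS_univ ≈ 3.10 J/K

T_H = 502 °F → (502 − 32) × 5/9 = 261.11 °C = 534.26 K.
W = η·Q_H = 0.19 × 3910 = 742.9 J, so Q_C = Q_H − W = 3167 J.
Entropy balance on the reservoirs: −Q_H/T_H = -7.319 J/K, +Q_C/T_C = 10.42 J/K.
ΔS_univ = −Q_H/T_H + Q_C/T_C = 3.10 J/K (> 0, since η = 0.19 < η_Carnot = 0.431).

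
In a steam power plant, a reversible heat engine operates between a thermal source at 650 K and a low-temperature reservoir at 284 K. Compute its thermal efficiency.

Carnot efficiency: η = 1 − T_C/T_H = 1 − 284.00/650.00 = 0.5631.

η ≈ 0.5631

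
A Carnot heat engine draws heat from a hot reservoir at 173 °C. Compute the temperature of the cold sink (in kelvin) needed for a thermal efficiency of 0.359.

T_C ≈ 286 K

T_H = 173 °C → 173 + 273.15 = 446.15 K.
From η = 1 − T_C/T_H, T_C = T_H·(1 − η) = 446.15 × (1 − 0.359) = 286 K.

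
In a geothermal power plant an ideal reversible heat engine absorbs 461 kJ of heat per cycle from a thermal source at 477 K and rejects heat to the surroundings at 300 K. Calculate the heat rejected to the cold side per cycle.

For a reversible engine, η = 1 − T_C/T_H = 1 − 300.00/477.00 = 0.3711.
For a reversible cycle Q_C/Q_H = T_C/T_H, so Q_C = 461 × 300.00/477.00 = 289.9 kJ.

Q_C ≈ 289.9 kJ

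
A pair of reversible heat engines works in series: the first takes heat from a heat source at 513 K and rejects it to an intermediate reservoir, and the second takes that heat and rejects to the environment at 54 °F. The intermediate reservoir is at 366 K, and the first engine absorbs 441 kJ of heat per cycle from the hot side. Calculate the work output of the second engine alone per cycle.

W₂ ≈ 69.3 kJ

T_C = 54 °F → (54 − 32) × 5/9 = 12.22 °C = 285.37 K.
Heat entering the second stage: Q_m = Q_H·(T_m/T_H) = 441 × 366.00/513.00 = 315 kJ.
Second-stage efficiency η₂ = 1 − T_C/T_m = 1 − 285.37/366.00 = 0.2203, so W₂ = η₂·Q_m = 69.3 kJ.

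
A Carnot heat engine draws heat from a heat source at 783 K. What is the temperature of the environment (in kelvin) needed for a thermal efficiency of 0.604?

T_C ≈ 310.1 K

From η = 1 − T_C/T_H, T_C = T_H·(1 − η) = 783.00 × (1 − 0.604) = 310.1 K.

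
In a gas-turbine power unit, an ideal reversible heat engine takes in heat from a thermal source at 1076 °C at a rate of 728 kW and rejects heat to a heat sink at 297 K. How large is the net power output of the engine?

T_H = 1076 °C → 1076 + 273.15 = 1349.15 K.
η_rev = 1 − T_C/T_H = 1 − 297.00/1349.15 = 0.7799.
W = η·Q_H = 0.7799 × 728 = 568 kW.

Ẇ ≈ 568 kW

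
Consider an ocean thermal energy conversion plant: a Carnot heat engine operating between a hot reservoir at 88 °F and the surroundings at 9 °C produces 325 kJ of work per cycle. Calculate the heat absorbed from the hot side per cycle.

Q_H ≈ 4472 kJ

T_H = 88 °F → (88 − 32) × 5/9 = 31.11 °C = 304.26 K.
T_C = 9 °C → 9 + 273.15 = 282.15 K.
The Carnot efficiency is η = 1 − T_C/T_H = 1 − 282.15/304.26 = 0.0727.
Q_H = W/η = 325/0.0727 = 4472 kJ.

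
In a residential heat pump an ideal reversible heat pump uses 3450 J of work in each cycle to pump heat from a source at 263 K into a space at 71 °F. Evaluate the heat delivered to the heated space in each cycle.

T_H = 71 °F → (71 − 32) × 5/9 = 21.67 °C = 294.82 K.
COP_HP = T_H/(T_H − T_C) = 294.82/31.82 = 9.2661.
Q_H = COP_HP · W = 9.2661 × 3450 = 31970 J.

Q_H ≈ 31970 J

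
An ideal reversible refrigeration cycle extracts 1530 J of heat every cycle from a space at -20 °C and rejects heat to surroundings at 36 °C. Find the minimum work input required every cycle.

T_H = 36 °C → 36 + 273.15 = 309.15 K.
T_C = -20 °C → -20 + 273.15 = 253.15 K.
Carnot COP: COP_R = T_C/(T_H − T_C) = 253.15/56.00 = 4.5205.
W = Q_C/COP_R = 1530/4.5205 = 338 J.

W_in ≈ 338 J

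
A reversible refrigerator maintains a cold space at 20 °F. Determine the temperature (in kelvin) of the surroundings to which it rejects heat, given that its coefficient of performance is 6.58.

T_C = 20 °F → (20 − 32) × 5/9 = -6.67 °C = 266.48 K.
COP_R = T_C/(T_H − T_C) ⇒ T_H = T_C·(1 + 1/COP_R) = 266.48 × (1 + 1/6.58) = 307 K.

T_H ≈ 307 K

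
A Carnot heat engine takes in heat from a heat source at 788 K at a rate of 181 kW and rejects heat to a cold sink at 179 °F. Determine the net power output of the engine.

Ẇ ≈ 99.50 kW

T_C = 179 °F → (179 − 32) × 5/9 = 81.67 °C = 354.82 K.
Since the cycle is reversible, η = 1 − T_C/T_H = 1 − 354.82/788.00 = 0.5497.
W = η·Q_H = 0.5497 × 181 = 99.50 kW.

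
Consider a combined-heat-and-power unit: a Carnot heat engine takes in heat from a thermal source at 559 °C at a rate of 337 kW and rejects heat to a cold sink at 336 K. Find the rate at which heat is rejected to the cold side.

Q̇_C ≈ 136 kW

T_H = 559 °C → 559 + 273.15 = 832.15 K.
For a reversible engine, η = 1 − T_C/T_H = 1 − 336.00/832.15 = 0.5962.
For a reversible cycle Q_C/Q_H = T_C/T_H, so Q_C = 337 × 336.00/832.15 = 136 kW.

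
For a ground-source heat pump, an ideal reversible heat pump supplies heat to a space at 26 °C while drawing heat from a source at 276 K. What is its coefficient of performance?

T_H = 26 °C → 26 + 273.15 = 299.15 K.
Reversible heating COP: COP_HP = T_H/(T_H − T_C) = 299.15/(299.15 − 276.00) = 12.9.

COP_HP ≈ 12.9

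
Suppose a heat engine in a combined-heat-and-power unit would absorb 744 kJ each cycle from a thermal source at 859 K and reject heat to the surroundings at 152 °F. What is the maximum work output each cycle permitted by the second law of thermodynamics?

W_max ≈ 450 kJ

T_C = 152 °F → (152 − 32) × 5/9 = 66.67 °C = 339.82 K.
The second-law ceiling is the Carnot efficiency, η_max = 1 − T_C/T_H = 1 − 339.82/859.00 = 0.6044.
W_max = η_max · Q_H = 0.6044 × 744 = 450 kJ.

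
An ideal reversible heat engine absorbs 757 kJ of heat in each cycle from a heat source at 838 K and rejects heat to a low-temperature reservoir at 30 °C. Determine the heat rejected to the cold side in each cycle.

T_C = 30 °C → 30 + 273.15 = 303.15 K.
η_rev = 1 − T_C/T_H = 1 − 303.15/838.00 = 0.6382.
For a reversible cycle Q_C/Q_H = T_C/T_H, so Q_C = 757 × 303.15/838.00 = 273.8 kJ.

Q_C ≈ 273.8 kJ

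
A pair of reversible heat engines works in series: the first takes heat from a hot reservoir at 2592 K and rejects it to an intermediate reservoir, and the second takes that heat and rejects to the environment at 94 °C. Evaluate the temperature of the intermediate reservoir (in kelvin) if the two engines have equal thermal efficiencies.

T_m ≈ 975.5 K

T_C = 94 °C → 94 + 273.15 = 367.15 K.
Equal efficiencies require 1 − T_m/T_H = 1 − T_C/T_m, i.e. T_m/T_H = T_C/T_m, so T_m = √(T_H·T_C) = √(2592.00 × 367.15) = 975.5 K.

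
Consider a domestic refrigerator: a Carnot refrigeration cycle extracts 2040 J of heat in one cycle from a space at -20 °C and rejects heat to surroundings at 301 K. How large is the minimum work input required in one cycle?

W_in ≈ 385.6 J

T_C = -20 °C → -20 + 273.15 = 253.15 K.
The reversible coefficient of performance is COP_R = T_C/(T_H − T_C) = 253.15/47.85 = 5.2905.
W = Q_C/COP_R = 2040/5.2905 = 385.6 J.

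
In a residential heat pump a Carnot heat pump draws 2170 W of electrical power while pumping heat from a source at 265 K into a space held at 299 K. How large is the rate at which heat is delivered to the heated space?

For a reversible heat pump, COP_HP = T_H/(T_H − T_C) = 299.00/34.00 = 8.7941.
Q_H = COP_HP · W = 8.7941 × 2170 = 19080 W.

Q̇_H ≈ 19080 W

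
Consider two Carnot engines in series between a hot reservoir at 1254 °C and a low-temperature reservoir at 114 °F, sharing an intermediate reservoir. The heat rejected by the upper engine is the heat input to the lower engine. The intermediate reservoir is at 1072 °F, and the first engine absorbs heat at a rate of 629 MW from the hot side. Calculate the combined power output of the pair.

T_H = 1254 °C → 1254 + 273.15 = 1527.15 K.
T_C = 114 °F → (114 − 32) × 5/9 = 45.56 °C = 318.71 K.
Two reversible stages in series are equivalent to a single Carnot engine between T_H and T_C, so η_total = 1 − T_C/T_H = 1 − 318.71/1527.15 = 0.7913.
W_total = η_total · Q_H = 0.7913 × 629 = 497.7 MW.

Ẇ_total ≈ 497.7 MW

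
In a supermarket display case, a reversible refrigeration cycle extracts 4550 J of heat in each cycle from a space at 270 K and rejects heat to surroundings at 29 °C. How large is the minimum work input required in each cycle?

T_H = 29 °C → 29 + 273.15 = 302.15 K.
For a reversible refrigerator, COP_R = T_C/(T_H − T_C) = 270.00/32.15 = 8.3981.
W = Q_C/COP_R = 4550/8.3981 = 542 J.

W_in ≈ 542 J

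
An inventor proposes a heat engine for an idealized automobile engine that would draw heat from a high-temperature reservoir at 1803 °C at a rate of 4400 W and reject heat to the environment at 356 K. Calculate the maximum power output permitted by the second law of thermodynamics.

Ẇ_max ≈ 3646 W

T_H = 1803 °C → 1803 + 273.15 = 2076.15 K.
The second-law ceiling is the Carnot efficiency, η_max = 1 − T_C/T_H = 1 − 356.00/2076.15 = 0.8285.
W_max = η_max · Q_H = 0.8285 × 4400 = 3646 W.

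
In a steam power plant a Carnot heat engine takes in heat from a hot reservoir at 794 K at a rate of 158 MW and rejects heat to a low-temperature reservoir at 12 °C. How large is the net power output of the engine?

T_C = 12 °C → 12 + 273.15 = 285.15 K.
For a reversible engine, η = 1 − T_C/T_H = 1 − 285.15/794.00 = 0.6409.
W = η·Q_H = 0.6409 × 158 = 101 MW.

Ẇ ≈ 101 MW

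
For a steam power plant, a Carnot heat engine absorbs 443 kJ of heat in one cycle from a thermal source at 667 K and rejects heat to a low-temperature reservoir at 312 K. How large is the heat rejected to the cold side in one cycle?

Since the cycle is reversible, η = 1 − T_C/T_H = 1 − 312.00/667.00 = 0.5322.
For a reversible cycle Q_C/Q_H = T_C/T_H, so Q_C = 443 × 312.00/667.00 = 207 kJ.

Q_C ≈ 207 kJ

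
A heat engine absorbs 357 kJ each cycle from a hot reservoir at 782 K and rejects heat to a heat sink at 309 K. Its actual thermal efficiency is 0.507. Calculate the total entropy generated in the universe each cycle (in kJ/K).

W = η·Q_H = 0.507 × 357 = 181.0 kJ, so Q_C = Q_H − W = 176.0 kJ.
The hot reservoir loses entropy Q_H/T_H = 357/782.00 = 0.4565 kJ/K; the cold reservoir gains Q_C/T_C = 176.0/309.00 = 0.5696 kJ/K.
ΔS_univ = −Q_H/T_H + Q_C/T_C = 0.113 kJ/K (> 0, since η = 0.507 < η_Carnot = 0.605).

ΔS_univ ≈ 0.113 kJ/K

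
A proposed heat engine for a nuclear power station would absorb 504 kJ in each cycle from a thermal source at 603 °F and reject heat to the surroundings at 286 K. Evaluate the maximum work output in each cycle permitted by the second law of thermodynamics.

W_max ≈ 260 kJ

T_H = 603 °F → (603 − 32) × 5/9 = 317.22 °C = 590.37 K.
The second-law ceiling is the Carnot efficiency, η_max = 1 − T_C/T_H = 1 − 286.00/590.37 = 0.5156.
W_max = η_max · Q_H = 0.5156 × 504 = 260 kJ.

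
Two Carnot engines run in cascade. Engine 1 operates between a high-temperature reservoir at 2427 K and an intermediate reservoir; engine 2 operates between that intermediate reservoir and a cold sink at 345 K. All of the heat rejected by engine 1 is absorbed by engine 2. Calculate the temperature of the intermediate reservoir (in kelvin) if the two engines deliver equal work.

T_m ≈ 1390 K

For reversible stages Q_m = Q_H·(T_m/T_H). Setting W₁ = Q_H(1 − T_m/T_H) equal to W₂ = Q_m(1 − T_C/T_m) = Q_H·(T_m − T_C)/T_H gives T_H − T_m = T_m − T_C, so T_m = (T_H + T_C)/2 = (2427.00 + 345.00)/2 = 1390 K.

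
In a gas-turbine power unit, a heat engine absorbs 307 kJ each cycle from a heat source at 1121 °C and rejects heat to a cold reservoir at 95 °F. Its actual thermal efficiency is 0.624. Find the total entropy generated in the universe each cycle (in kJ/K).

T_H = 1121 °C → 1121 + 273.15 = 1394.15 K.
T_C = 95 °F → (95 − 32) × 5/9 = 35.00 °C = 308.15 K.
W = η·Q_H = 0.624 × 307 = 191.6 kJ, so Q_C = Q_H − W = 115.4 kJ.
Reservoir entropy changes: ΔS_H = −Q_H/T_H = −307/1394.15 = -0.2202 kJ/K and ΔS_C = +Q_C/T_C = 115.4/308.15 = 0.3746 kJ/K.
ΔS_univ = −Q_H/T_H + Q_C/T_C = 0.154 kJ/K (> 0, since η = 0.624 < η_Carnot = 0.779).

ΔS_univ ≈ 0.154 kJ/K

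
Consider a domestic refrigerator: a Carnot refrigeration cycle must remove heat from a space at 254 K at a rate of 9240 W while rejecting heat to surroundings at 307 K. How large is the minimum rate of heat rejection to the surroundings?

Q̇_H ≈ 11200 W

For a reversible cycle Q_H/Q_C = T_H/T_C, so Q_H = Q_C·T_H/T_C = 9240 × 307.00/254.00 = 11200 W.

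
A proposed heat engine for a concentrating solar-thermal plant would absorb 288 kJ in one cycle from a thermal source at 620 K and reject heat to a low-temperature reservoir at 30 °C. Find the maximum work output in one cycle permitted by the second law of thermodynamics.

T_C = 30 °C → 30 + 273.15 = 303.15 K.
The upper bound on efficiency is η_max = 1 − T_C/T_H = 1 − 303.15/620.00 = 0.5110.
W_max = η_max · Q_H = 0.5110 × 288 = 147.2 kJ.

W_max ≈ 147.2 kJ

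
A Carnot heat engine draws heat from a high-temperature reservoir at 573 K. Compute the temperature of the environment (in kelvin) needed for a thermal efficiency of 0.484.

T_C ≈ 296 K

From η = 1 − T_C/T_H, T_C = T_H·(1 − η) = 573.00 × (1 − 0.484) = 296 K.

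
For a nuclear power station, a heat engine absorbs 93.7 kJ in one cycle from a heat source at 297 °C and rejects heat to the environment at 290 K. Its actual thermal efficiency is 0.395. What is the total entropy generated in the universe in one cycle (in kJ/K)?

ΔS_univ ≈ 0.0311 kJ/K

T_H = 297 °C → 297 + 273.15 = 570.15 K.
W = η·Q_H = 0.395 × 93.7 = 37.01 kJ, so Q_C = Q_H − W = 56.69 kJ.
Reservoir entropy changes: ΔS_H = −Q_H/T_H = −93.7/570.15 = -0.1643 kJ/K and ΔS_C = +Q_C/T_C = 56.69/290.00 = 0.1955 kJ/K.
ΔS_univ = −Q_H/T_H + Q_C/T_C = 0.0311 kJ/K (> 0, since η = 0.395 < η_Carnot = 0.491).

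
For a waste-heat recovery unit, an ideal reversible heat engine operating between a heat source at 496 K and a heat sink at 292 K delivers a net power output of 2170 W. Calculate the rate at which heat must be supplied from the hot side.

For a reversible engine, η = 1 − T_C/T_H = 1 − 292.00/496.00 = 0.4113.
Q_H = W/η = 2170/0.4113 = 5276 W.

Q̇_H ≈ 5276 W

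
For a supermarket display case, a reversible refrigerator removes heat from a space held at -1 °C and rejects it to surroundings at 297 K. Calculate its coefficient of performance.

T_C = -1 °C → -1 + 273.15 = 272.15 K.
COP_R = T_C/(T_H − T_C) = 272.15/(297.00 − 272.15) = 11.0.

COP_R ≈ 11.0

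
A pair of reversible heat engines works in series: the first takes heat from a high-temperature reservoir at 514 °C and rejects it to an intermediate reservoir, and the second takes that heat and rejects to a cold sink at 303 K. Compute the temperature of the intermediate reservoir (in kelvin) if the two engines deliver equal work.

T_m ≈ 545.1 K

T_H = 514 °C → 514 + 273.15 = 787.15 K.
For reversible stages Q_m = Q_H·(T_m/T_H). Setting W₁ = Q_H(1 − T_m/T_H) equal to W₂ = Q_m(1 − T_C/T_m) = Q_H·(T_m − T_C)/T_H gives T_H − T_m = T_m − T_C, so T_m = (T_H + T_C)/2 = (787.15 + 303.00)/2 = 545.1 K.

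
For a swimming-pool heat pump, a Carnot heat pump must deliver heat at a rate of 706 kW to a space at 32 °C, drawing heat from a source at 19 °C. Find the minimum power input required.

T_H = 32 °C → 32 + 273.15 = 305.15 K.
T_C = 19 °C → 19 + 273.15 = 292.15 K.
COP_HP = T_H/(T_H − T_C) = 305.15/13.00 = 23.4731.
W = Q_H/COP_HP = 706/23.4731 = 30.08 kW.

Ẇ_in ≈ 30.08 kW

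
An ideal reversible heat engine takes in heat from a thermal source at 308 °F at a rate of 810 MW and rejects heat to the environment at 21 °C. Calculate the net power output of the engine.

Ẇ ≈ 251.3 MW

T_H = 308 °F → (308 − 32) × 5/9 = 153.33 °C = 426.48 K.
T_C = 21 °C → 21 + 273.15 = 294.15 K.
For a reversible engine, η = 1 − T_C/T_H = 1 − 294.15/426.48 = 0.3103.
W = η·Q_H = 0.3103 × 810 = 251.3 MW.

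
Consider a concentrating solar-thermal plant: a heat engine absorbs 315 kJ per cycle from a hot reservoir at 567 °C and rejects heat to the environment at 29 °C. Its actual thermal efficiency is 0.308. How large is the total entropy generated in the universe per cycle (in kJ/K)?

T_H = 567 °C → 567 + 273.15 = 840.15 K.
T_C = 29 °C → 29 + 273.15 = 302.15 K.
W = η·Q_H = 0.308 × 315 = 97.02 kJ, so Q_C = Q_H − W = 218.0 kJ.
Reservoir entropy changes: ΔS_H = −Q_H/T_H = −315/840.15 = -0.3749 kJ/K and ΔS_C = +Q_C/T_C = 218.0/302.15 = 0.7214 kJ/K.
ΔS_univ = −Q_H/T_H + Q_C/T_C = 0.3465 kJ/K (> 0, since η = 0.308 < η_Carnot = 0.640).

ΔS_univ ≈ 0.3465 kJ/K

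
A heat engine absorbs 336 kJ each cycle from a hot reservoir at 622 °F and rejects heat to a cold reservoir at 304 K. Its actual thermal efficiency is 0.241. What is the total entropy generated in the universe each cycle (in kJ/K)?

ΔS_univ ≈ 0.2798 kJ/K

T_H = 622 °F → (622 − 32) × 5/9 = 327.78 °C = 600.93 K.
W = η·Q_H = 0.241 × 336 = 80.98 kJ, so Q_C = Q_H − W = 255.0 kJ.
Reservoir entropy changes: ΔS_H = −Q_H/T_H = −336/600.93 = -0.5591 kJ/K and ΔS_C = +Q_C/T_C = 255.0/304.00 = 0.8389 kJ/K.
ΔS_univ = −Q_H/T_H + Q_C/T_C = 0.2798 kJ/K (> 0, since η = 0.241 < η_Carnot = 0.494).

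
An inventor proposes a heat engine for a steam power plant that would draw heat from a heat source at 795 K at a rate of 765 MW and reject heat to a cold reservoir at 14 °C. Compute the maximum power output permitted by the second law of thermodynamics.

T_C = 14 °C → 14 + 273.15 = 287.15 K.
No engine can exceed the Carnot limit: η_max = 1 − T_C/T_H = 1 − 287.15/795.00 = 0.6388.
W_max = η_max · Q_H = 0.6388 × 765 = 489 MW.

Ẇ_max ≈ 489 MW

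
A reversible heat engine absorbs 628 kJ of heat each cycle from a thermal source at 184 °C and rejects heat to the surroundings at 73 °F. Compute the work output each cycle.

T_H = 184 °C → 184 + 273.15 = 457.15 K.
T_C = 73 °F → (73 − 32) × 5/9 = 22.78 °C = 295.93 K.
The Carnot efficiency is η = 1 − T_C/T_H = 1 − 295.93/457.15 = 0.3527.
W = η·Q_H = 0.3527 × 628 = 221 kJ.

W ≈ 221 kJ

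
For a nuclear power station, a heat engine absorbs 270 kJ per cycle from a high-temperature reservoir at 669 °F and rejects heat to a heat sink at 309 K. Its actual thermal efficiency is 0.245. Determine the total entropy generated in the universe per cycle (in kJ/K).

ΔS_univ ≈ 0.229 kJ/K

T_H = 669 °F → (669 − 32) × 5/9 = 353.89 °C = 627.04 K.
W = η·Q_H = 0.245 × 270 = 66.15 kJ, so Q_C = Q_H − W = 203.8 kJ.
Entropy balance on the reservoirs: −Q_H/T_H = -0.4306 kJ/K, +Q_C/T_C = 0.6597 kJ/K.
ΔS_univ = −Q_H/T_H + Q_C/T_C = 0.229 kJ/K (> 0, since η = 0.245 < η_Carnot = 0.507).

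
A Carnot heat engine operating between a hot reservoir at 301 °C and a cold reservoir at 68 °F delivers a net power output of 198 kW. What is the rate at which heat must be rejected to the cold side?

T_H = 301 °C → 301 + 273.15 = 574.15 K.
T_C = 68 °F → (68 − 32) × 5/9 = 20.00 °C = 293.15 K.
For a reversible engine, η = 1 − T_C/T_H = 1 − 293.15/574.15 = 0.4894.
Since Q_C/Q_H = T_C/T_H and Q_H = W/η, Q_C = W·T_C/(T_H − T_C) = 198 × 293.15/281.00 = 206.6 kW.

Q̇_C ≈ 206.6 kW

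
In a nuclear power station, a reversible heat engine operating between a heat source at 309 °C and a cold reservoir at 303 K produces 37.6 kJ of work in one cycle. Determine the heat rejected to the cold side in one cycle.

Q_C ≈ 40.81 kJ

T_H = 309 °C → 309 + 273.15 = 582.15 K.
Carnot efficiency: η = 1 − T_C/T_H = 1 − 303.00/582.15 = 0.4795.
Since Q_C/Q_H = T_C/T_H and Q_H = W/η, Q_C = W·T_C/(T_H − T_C) = 37.6 × 303.00/279.15 = 40.81 kJ.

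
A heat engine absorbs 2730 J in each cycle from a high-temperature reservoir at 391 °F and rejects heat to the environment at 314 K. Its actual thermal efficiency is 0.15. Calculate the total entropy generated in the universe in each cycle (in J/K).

T_H = 391 °F → (391 − 32) × 5/9 = 199.44 °C = 472.59 K.
W = η·Q_H = 0.15 × 2730 = 409.5 J, so Q_C = Q_H − W = 2320 J.
Entropy balance on the reservoirs: −Q_H/T_H = -5.777 J/K, +Q_C/T_C = 7.390 J/K.
ΔS_univ = −Q_H/T_H + Q_C/T_C = 1.614 J/K (> 0, since η = 0.15 < η_Carnot = 0.336).

ΔS_univ ≈ 1.614 J/K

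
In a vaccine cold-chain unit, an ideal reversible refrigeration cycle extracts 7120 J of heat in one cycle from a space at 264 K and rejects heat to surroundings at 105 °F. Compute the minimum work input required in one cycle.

T_H = 105 °F → (105 − 32) × 5/9 = 40.56 °C = 313.71 K.
For a reversible refrigerator, COP_R = T_C/(T_H − T_C) = 264.00/49.71 = 5.3113.
W = Q_C/COP_R = 7120/5.3113 = 1341 J.

W_in ≈ 1341 J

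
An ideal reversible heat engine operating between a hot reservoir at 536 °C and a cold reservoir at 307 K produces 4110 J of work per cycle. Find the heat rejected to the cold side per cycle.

Q_C ≈ 2513 J

T_H = 536 °C → 536 + 273.15 = 809.15 K.
For a reversible engine, η = 1 − T_C/T_H = 1 − 307.00/809.15 = 0.6206.
Since Q_C/Q_H = T_C/T_H and Q_H = W/η, Q_C = W·T_C/(T_H − T_C) = 4110 × 307.00/502.15 = 2513 J.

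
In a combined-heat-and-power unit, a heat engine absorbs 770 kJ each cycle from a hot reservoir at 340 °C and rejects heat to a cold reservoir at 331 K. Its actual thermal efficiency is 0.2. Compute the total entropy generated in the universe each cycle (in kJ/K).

ΔS_univ ≈ 0.605 kJ/K

T_H = 340 °C → 340 + 273.15 = 613.15 K.
W = η·Q_H = 0.2 × 770 = 154.0 kJ, so Q_C = Q_H − W = 616.0 kJ.
The hot reservoir loses entropy Q_H/T_H = 770/613.15 = 1.256 kJ/K; the cold reservoir gains Q_C/T_C = 616.0/331.00 = 1.861 kJ/K.
ΔS_univ = −Q_H/T_H + Q_C/T_C = 0.605 kJ/K (> 0, since η = 0.2 < η_Carnot = 0.460).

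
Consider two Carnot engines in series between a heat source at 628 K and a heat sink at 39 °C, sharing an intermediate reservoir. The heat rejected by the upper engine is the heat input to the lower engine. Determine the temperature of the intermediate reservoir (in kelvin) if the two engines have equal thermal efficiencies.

T_C = 39 °C → 39 + 273.15 = 312.15 K.
Equal efficiencies require 1 − T_m/T_H = 1 − T_C/T_m, i.e. T_m/T_H = T_C/T_m, so T_m = √(T_H·T_C) = √(628.00 × 312.15) = 443 K.

T_m ≈ 443 K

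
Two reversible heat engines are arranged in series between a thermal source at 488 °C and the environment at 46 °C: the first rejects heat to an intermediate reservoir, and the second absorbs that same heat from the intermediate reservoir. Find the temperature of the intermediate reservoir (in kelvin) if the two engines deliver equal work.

T_H = 488 °C → 488 + 273.15 = 761.15 K.
T_C = 46 °C → 46 + 273.15 = 319.15 K.
For reversible stages Q_m = Q_H·(T_m/T_H). Setting W₁ = Q_H(1 − T_m/T_H) equal to W₂ = Q_m(1 − T_C/T_m) = Q_H·(T_m − T_C)/T_H gives T_H − T_m = T_m − T_C, so T_m = (T_H + T_C)/2 = (761.15 + 319.15)/2 = 540 K.

T_m ≈ 540 K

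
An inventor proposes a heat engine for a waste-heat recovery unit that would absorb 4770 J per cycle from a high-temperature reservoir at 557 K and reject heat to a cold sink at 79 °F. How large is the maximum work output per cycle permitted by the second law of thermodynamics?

W_max ≈ 2207 J

T_C = 79 °F → (79 − 32) × 5/9 = 26.11 °C = 299.26 K.
The upper bound on efficiency is η_max = 1 − T_C/T_H = 1 − 299.26/557.00 = 0.4627.
W_max = η_max · Q_H = 0.4627 × 4770 = 2207 J.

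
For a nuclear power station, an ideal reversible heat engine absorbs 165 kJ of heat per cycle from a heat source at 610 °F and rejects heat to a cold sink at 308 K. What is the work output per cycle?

W ≈ 79.48 kJ

T_H = 610 °F → (610 − 32) × 5/9 = 321.11 °C = 594.26 K.
The Carnot efficiency is η = 1 − T_C/T_H = 1 − 308.00/594.26 = 0.4817.
W = η·Q_H = 0.4817 × 165 = 79.48 kJ.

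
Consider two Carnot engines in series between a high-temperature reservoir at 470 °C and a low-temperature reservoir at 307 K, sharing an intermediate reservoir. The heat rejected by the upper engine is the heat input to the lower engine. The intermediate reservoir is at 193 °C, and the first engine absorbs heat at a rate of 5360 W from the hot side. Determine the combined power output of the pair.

Ẇ_total ≈ 3150 W

T_H = 470 °C → 470 + 273.15 = 743.15 K.
Two reversible stages in series are equivalent to a single Carnot engine between T_H and T_C, so η_total = 1 − T_C/T_H = 1 − 307.00/743.15 = 0.5869.
W_total = η_total · Q_H = 0.5869 × 5360 = 3150 W.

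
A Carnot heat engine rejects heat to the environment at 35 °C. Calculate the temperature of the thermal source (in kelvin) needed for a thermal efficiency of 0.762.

T_H ≈ 1290 K

T_C = 35 °C → 35 + 273.15 = 308.15 K.
From η = 1 − T_C/T_H, solving for T_H gives T_H = T_C/(1 − η) = 308.15/(1 − 0.762) = 1290 K.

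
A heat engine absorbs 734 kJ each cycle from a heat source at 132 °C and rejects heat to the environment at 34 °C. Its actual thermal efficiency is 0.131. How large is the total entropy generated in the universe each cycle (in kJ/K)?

T_H = 132 °C → 132 + 273.15 = 405.15 K.
T_C = 34 °C → 34 + 273.15 = 307.15 K.
W = η·Q_H = 0.131 × 734 = 96.15 kJ, so Q_C = Q_H − W = 637.8 kJ.
The hot reservoir loses entropy Q_H/T_H = 734/405.15 = 1.812 kJ/K; the cold reservoir gains Q_C/T_C = 637.8/307.15 = 2.077 kJ/K.
ΔS_univ = −Q_H/T_H + Q_C/T_C = 0.265 kJ/K (> 0, since η = 0.131 < η_Carnot = 0.242).

ΔS_univ ≈ 0.265 kJ/K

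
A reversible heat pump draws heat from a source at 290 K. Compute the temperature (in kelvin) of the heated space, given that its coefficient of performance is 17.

T_H ≈ 308 K

COP_HP = T_H/(T_H − T_C) ⇒ T_H = T_C·COP_HP/(COP_HP − 1) = 290.00 × 17/(17 − 1) = 308 K.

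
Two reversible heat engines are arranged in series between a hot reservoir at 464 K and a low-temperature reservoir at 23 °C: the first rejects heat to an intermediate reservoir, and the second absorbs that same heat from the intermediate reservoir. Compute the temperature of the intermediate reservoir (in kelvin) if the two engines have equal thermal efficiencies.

T_C = 23 °C → 23 + 273.15 = 296.15 K.
Equal efficiencies require 1 − T_m/T_H = 1 − T_C/T_m, i.e. T_m/T_H = T_C/T_m, so T_m = √(T_H·T_C) = √(464.00 × 296.15) = 371 K.

T_m ≈ 371 K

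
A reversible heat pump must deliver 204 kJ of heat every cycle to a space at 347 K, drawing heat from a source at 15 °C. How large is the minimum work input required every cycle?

T_C = 15 °C → 15 + 273.15 = 288.15 K.
Reversible heating COP: COP_HP = T_H/(T_H − T_C) = 347.00/58.85 = 5.8963.
W = Q_H/COP_HP = 204/5.8963 = 34.6 kJ.

W_in ≈ 34.6 kJ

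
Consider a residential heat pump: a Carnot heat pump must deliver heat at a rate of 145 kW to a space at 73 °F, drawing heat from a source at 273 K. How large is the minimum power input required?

Ẇ_in ≈ 11.23 kW

T_H = 73 °F → (73 − 32) × 5/9 = 22.78 °C = 295.93 K.
For a reversible heat pump, COP_HP = T_H/(T_H − T_C) = 295.93/22.93 = 12.9070.
W = Q_H/COP_HP = 145/12.9070 = 11.23 kW.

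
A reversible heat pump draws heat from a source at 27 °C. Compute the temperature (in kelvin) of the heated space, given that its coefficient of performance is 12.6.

T_H ≈ 326 K

T_C = 27 °C → 27 + 273.15 = 300.15 K.
COP_HP = T_H/(T_H − T_C) ⇒ T_H = T_C·COP_HP/(COP_HP − 1) = 300.15 × 12.6/(12.6 − 1) = 326 K.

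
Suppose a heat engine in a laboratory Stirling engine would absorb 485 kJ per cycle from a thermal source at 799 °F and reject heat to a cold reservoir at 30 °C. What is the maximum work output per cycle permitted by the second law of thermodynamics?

T_H = 799 °F → (799 − 32) × 5/9 = 426.11 °C = 699.26 K.
T_C = 30 °C → 30 + 273.15 = 303.15 K.
The second-law ceiling is the Carnot efficiency, η_max = 1 − T_C/T_H = 1 − 303.15/699.26 = 0.5665.
W_max = η_max · Q_H = 0.5665 × 485 = 274.7 kJ.

W_max ≈ 274.7 kJ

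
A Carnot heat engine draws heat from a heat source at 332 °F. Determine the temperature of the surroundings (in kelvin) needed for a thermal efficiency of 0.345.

T_H = 332 °F → (332 − 32) × 5/9 = 166.67 °C = 439.82 K.
From η = 1 − T_C/T_H, T_C = T_H·(1 − η) = 439.82 × (1 − 0.345) = 288.1 K.

T_C ≈ 288.1 K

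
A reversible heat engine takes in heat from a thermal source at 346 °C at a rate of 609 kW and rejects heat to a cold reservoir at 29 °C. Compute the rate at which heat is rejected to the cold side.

T_H = 346 °C → 346 + 273.15 = 619.15 K.
T_C = 29 °C → 29 + 273.15 = 302.15 K.
Carnot efficiency: η = 1 − T_C/T_H = 1 − 302.15/619.15 = 0.5120.
For a reversible cycle Q_C/Q_H = T_C/T_H, so Q_C = 609 × 302.15/619.15 = 297 kW.

Q̇_C ≈ 297 kW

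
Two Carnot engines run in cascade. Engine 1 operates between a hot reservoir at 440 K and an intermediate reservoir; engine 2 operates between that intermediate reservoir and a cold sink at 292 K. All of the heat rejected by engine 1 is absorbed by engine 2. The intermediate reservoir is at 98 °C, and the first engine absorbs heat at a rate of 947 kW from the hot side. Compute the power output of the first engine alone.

Ẇ₁ ≈ 148 kW

T_m = 98 °C → 98 + 273.15 = 371.15 K.
First-stage efficiency η₁ = 1 − T_m/T_H = 1 − 371.15/440.00 = 0.1565.
W₁ = η₁·Q_H = 0.1565 × 947 = 148 kW.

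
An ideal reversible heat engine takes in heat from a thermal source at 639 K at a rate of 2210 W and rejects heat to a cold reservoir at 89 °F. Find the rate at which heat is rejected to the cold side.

Q̇_C ≈ 1054 W

T_C = 89 °F → (89 − 32) × 5/9 = 31.67 °C = 304.82 K.
Since the cycle is reversible, η = 1 − T_C/T_H = 1 − 304.82/639.00 = 0.5230.
For a reversible cycle Q_C/Q_H = T_C/T_H, so Q_C = 2210 × 304.82/639.00 = 1054 W.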